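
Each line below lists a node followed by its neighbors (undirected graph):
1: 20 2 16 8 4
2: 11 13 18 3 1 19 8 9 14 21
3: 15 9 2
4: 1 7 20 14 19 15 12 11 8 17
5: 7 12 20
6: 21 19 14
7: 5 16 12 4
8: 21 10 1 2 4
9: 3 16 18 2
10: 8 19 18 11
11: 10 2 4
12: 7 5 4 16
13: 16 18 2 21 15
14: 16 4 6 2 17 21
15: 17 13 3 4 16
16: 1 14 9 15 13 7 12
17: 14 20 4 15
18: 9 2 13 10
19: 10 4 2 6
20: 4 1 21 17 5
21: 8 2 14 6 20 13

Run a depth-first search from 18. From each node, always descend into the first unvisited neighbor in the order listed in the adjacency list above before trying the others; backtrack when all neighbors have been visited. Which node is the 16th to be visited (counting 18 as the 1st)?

Visit 18
18 → 9
9 → 3
3 → 15
15 → 17
17 → 14
14 → 16
16 → 1
1 → 20
20 → 4
4 → 7
7 → 5
5 → 12
4 → 19
19 → 10
10 → 8
8 → 21
21 → 2
2 → 11
2 → 13
21 → 6

Visit order: 18, 9, 3, 15, 17, 14, 16, 1, 20, 4, 7, 5, 12, 19, 10, 8, 21, 2, 11, 13, 6

8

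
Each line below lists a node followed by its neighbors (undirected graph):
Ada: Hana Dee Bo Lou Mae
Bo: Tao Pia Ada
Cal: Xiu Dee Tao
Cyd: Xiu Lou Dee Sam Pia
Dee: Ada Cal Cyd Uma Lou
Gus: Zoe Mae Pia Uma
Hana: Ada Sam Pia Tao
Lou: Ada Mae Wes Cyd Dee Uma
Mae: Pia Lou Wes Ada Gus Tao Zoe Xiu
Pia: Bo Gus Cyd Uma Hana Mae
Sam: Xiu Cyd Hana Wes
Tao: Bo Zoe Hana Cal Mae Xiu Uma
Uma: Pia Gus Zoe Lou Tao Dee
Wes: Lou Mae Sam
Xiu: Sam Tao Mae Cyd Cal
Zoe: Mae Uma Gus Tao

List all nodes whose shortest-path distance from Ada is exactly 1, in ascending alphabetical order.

Level 0: Ada
Level 1: Bo, Dee, Hana, Lou, Mae
Level 2: Cal, Cyd, Gus, Pia, Sam, Tao, Uma, Wes, Xiu, Zoe

Bo, Dee, Hana, Lou, Mae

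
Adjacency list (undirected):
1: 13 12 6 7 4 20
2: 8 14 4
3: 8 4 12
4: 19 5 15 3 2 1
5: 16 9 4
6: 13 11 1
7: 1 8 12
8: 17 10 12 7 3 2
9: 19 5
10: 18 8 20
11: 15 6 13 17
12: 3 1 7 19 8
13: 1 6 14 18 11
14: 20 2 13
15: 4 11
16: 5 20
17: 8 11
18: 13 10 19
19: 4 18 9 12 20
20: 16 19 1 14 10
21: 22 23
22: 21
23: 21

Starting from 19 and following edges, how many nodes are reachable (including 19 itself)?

20

BFS from 19 visits: 19, 4, 9, 12, 18, 20, 1, 2, 3, 5, 15, 7, 8, 10, 13, 14, 16, 6, 11, 17
Reachable nodes: 20 of 23 total.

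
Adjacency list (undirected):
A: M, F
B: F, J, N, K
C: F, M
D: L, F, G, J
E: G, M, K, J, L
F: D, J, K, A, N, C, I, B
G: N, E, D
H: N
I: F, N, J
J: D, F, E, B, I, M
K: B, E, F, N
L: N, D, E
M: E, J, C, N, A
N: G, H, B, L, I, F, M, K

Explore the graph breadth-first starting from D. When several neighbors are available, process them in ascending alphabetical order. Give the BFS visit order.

Visit D; enqueue F, G, J, L → queue [F, G, J, L]
Visit F; enqueue A, B, C, I, K, N → queue [G, J, L, A, B, C, I, K, N]
Visit G; enqueue E → queue [J, L, A, B, C, I, K, N, E]
Visit J; enqueue M → queue [L, A, B, C, I, K, N, E, M]
Visit L → queue [A, B, C, I, K, N, E, M]
Visit A → queue [B, C, I, K, N, E, M]
Visit B → queue [C, I, K, N, E, M]
Visit C → queue [I, K, N, E, M]
Visit I → queue [K, N, E, M]
Visit K → queue [N, E, M]
Visit N; enqueue H → queue [E, M, H]
Visit E → queue [M, H]
Visit M → queue [H]
Visit H → queue []

D, F, G, J, L, A, B, C, I, K, N, E, M, H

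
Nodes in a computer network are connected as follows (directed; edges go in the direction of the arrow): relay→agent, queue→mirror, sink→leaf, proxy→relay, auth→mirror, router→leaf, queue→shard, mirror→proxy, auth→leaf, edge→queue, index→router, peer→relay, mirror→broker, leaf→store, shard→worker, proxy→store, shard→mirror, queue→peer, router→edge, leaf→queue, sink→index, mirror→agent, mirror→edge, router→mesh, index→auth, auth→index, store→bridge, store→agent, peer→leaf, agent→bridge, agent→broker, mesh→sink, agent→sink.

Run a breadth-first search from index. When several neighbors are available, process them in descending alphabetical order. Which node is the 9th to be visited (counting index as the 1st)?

Visit index; enqueue router, auth → queue [router, auth]
Visit router; enqueue mesh, leaf, edge → queue [auth, mesh, leaf, edge]
Visit auth; enqueue mirror → queue [mesh, leaf, edge, mirror]
Visit mesh; enqueue sink → queue [leaf, edge, mirror, sink]
Visit leaf; enqueue store, queue → queue [edge, mirror, sink, store, queue]
Visit edge → queue [mirror, sink, store, queue]
Visit mirror; enqueue proxy, broker, agent → queue [sink, store, queue, proxy, broker, agent]
Visit sink → queue [store, queue, proxy, broker, agent]
Visit store; enqueue bridge → queue [queue, proxy, broker, agent, bridge]
Visit queue; enqueue shard, peer → queue [proxy, broker, agent, bridge, shard, peer]
Visit proxy; enqueue relay → queue [broker, agent, bridge, shard, peer, relay]
Visit broker → queue [agent, bridge, shard, peer, relay]
Visit agent → queue [bridge, shard, peer, relay]
Visit bridge → queue [shard, peer, relay]
Visit shard; enqueue worker → queue [peer, relay, worker]
Visit peer → queue [relay, worker]
Visit relay → queue [worker]
Visit worker → queue []

Visit order: index, router, auth, mesh, leaf, edge, mirror, sink, store, queue, proxy, broker, agent, bridge, shard, peer, relay, worker

store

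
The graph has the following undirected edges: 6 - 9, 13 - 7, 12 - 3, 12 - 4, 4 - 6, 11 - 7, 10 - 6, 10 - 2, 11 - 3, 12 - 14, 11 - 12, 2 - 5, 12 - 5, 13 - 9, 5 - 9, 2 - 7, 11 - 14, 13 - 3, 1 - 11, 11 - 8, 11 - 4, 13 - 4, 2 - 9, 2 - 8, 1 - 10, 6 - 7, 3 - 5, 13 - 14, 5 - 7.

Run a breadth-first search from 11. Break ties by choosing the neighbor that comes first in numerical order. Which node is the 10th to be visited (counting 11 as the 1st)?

5

Visit 11; enqueue 1, 3, 4, 7, 8, 12, 14 → queue [1, 3, 4, 7, 8, 12, 14]
Visit 1; enqueue 10 → queue [3, 4, 7, 8, 12, 14, 10]
Visit 3; enqueue 5, 13 → queue [4, 7, 8, 12, 14, 10, 5, 13]
Visit 4; enqueue 6 → queue [7, 8, 12, 14, 10, 5, 13, 6]
Visit 7; enqueue 2 → queue [8, 12, 14, 10, 5, 13, 6, 2]
Visit 8 → queue [12, 14, 10, 5, 13, 6, 2]
Visit 12 → queue [14, 10, 5, 13, 6, 2]
Visit 14 → queue [10, 5, 13, 6, 2]
Visit 10 → queue [5, 13, 6, 2]
Visit 5; enqueue 9 → queue [13, 6, 2, 9]
Visit 13 → queue [6, 2, 9]
Visit 6 → queue [2, 9]
Visit 2 → queue [9]
Visit 9 → queue []

Visit order: 11, 1, 3, 4, 7, 8, 12, 14, 10, 5, 13, 6, 2, 9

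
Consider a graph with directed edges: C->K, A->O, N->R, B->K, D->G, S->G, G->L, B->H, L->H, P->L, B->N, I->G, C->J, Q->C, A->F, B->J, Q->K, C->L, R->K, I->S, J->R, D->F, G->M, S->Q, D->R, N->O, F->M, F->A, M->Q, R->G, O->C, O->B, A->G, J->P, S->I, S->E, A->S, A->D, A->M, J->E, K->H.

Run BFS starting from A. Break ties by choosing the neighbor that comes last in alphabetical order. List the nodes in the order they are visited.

Visit A; enqueue S, O, M, G, F, D → queue [S, O, M, G, F, D]
Visit S; enqueue Q, I, E → queue [O, M, G, F, D, Q, I, E]
Visit O; enqueue C, B → queue [M, G, F, D, Q, I, E, C, B]
Visit M → queue [G, F, D, Q, I, E, C, B]
Visit G; enqueue L → queue [F, D, Q, I, E, C, B, L]
Visit F → queue [D, Q, I, E, C, B, L]
Visit D; enqueue R → queue [Q, I, E, C, B, L, R]
Visit Q; enqueue K → queue [I, E, C, B, L, R, K]
Visit I → queue [E, C, B, L, R, K]
Visit E → queue [C, B, L, R, K]
Visit C; enqueue J → queue [B, L, R, K, J]
Visit B; enqueue N, H → queue [L, R, K, J, N, H]
Visit L → queue [R, K, J, N, H]
Visit R → queue [K, J, N, H]
Visit K → queue [J, N, H]
Visit J; enqueue P → queue [N, H, P]
Visit N → queue [H, P]
Visit H → queue [P]
Visit P → queue []

A S O M G F D Q I E C B L R K J N H P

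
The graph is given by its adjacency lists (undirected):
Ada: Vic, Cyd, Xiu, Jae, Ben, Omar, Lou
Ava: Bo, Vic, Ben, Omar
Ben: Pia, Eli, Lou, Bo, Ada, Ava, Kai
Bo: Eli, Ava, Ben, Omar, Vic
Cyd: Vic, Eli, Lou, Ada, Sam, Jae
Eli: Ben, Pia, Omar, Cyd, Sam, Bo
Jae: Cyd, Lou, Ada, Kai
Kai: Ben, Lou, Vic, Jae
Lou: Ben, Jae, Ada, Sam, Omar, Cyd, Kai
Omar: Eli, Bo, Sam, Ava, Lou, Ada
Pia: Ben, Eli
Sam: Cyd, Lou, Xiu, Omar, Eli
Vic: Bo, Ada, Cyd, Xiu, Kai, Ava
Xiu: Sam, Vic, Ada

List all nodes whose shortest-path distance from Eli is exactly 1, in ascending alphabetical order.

Level 0: Eli
Level 1: Ben, Bo, Cyd, Omar, Pia, Sam
Level 2: Ada, Ava, Jae, Kai, Lou, Vic, Xiu

Ben, Bo, Cyd, Omar, Pia, Sam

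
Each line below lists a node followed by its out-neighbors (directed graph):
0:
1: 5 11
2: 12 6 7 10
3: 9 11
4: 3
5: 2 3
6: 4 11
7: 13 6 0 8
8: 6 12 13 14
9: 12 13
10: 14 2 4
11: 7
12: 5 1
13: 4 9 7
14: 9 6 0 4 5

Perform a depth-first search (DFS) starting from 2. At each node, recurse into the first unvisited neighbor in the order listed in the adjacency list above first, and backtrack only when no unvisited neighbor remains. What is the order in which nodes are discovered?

2, 12, 5, 3, 9, 13, 4, 7, 6, 11, 0, 8, 14, 1, 10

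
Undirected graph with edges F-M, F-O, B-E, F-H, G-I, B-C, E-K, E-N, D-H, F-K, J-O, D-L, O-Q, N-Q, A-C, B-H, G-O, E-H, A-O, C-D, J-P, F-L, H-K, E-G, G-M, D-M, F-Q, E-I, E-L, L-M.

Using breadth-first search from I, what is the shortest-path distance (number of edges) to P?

4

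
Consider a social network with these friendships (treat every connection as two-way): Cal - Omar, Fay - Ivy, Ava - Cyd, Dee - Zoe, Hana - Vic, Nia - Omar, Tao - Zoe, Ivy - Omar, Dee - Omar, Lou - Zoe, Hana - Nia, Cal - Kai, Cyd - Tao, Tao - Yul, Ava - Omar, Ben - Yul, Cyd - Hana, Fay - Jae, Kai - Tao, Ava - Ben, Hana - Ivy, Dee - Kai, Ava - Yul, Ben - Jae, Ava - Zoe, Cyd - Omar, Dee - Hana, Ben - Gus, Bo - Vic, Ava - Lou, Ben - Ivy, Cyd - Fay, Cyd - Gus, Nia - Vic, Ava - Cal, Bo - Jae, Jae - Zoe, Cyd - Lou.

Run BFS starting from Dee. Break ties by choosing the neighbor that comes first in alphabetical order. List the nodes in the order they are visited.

Dee Hana Kai Omar Zoe Cyd Ivy Nia Vic Cal Tao Ava Jae Lou Fay Gus Ben Bo Yul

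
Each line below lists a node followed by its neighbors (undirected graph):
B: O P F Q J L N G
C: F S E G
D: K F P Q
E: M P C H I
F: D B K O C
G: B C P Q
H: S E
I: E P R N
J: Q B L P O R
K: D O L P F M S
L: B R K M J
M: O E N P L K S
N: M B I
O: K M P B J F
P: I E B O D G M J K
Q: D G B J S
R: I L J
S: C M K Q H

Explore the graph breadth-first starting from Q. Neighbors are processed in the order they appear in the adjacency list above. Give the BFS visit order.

Visit Q; enqueue D, G, B, J, S → queue [D, G, B, J, S]
Visit D; enqueue K, F, P → queue [G, B, J, S, K, F, P]
Visit G; enqueue C → queue [B, J, S, K, F, P, C]
Visit B; enqueue O, L, N → queue [J, S, K, F, P, C, O, L, N]
Visit J; enqueue R → queue [S, K, F, P, C, O, L, N, R]
Visit S; enqueue M, H → queue [K, F, P, C, O, L, N, R, M, H]
Visit K → queue [F, P, C, O, L, N, R, M, H]
Visit F → queue [P, C, O, L, N, R, M, H]
Visit P; enqueue I, E → queue [C, O, L, N, R, M, H, I, E]
Visit C → queue [O, L, N, R, M, H, I, E]
Visit O → queue [L, N, R, M, H, I, E]
Visit L → queue [N, R, M, H, I, E]
Visit N → queue [R, M, H, I, E]
Visit R → queue [M, H, I, E]
Visit M → queue [H, I, E]
Visit H → queue [I, E]
Visit I → queue [E]
Visit E → queue []

Q -> D -> G -> B -> J -> S -> K -> F -> P -> C -> O -> L -> N -> R -> M -> H -> I -> E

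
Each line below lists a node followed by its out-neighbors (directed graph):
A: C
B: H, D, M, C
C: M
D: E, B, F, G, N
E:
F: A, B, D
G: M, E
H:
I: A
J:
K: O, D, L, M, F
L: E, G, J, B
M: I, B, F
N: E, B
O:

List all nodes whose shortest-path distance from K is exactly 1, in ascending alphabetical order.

D, F, L, M, O

Level 0: K
Level 1: D, F, L, M, O
Level 2: A, B, E, G, I, J, N
Level 3: C, H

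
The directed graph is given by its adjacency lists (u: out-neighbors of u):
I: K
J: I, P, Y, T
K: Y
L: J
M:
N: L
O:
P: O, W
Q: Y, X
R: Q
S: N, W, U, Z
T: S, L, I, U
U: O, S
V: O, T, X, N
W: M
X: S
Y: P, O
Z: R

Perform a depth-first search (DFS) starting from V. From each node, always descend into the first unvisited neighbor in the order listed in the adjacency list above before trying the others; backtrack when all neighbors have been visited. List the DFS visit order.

V, O, T, S, N, L, J, I, K, Y, P, W, M, U, Z, R, Q, X

Visit V
V → O
V → T
T → S
S → N
N → L
L → J
J → I
I → K
K → Y
Y → P
P → W
W → M
S → U
S → Z
Z → R
R → Q
Q → X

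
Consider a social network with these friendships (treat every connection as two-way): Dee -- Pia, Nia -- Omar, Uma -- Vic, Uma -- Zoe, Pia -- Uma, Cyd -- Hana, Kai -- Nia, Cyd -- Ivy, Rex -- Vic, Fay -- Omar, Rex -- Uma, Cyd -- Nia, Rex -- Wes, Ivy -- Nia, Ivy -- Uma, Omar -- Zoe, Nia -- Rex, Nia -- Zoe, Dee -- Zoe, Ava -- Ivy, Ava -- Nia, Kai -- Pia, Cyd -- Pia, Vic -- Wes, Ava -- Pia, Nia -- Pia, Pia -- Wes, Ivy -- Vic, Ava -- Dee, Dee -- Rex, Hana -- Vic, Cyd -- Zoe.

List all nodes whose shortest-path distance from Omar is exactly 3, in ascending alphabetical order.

Hana, Vic, Wes

Level 0: Omar
Level 1: Fay, Nia, Zoe
Level 2: Ava, Cyd, Dee, Ivy, Kai, Pia, Rex, Uma
Level 3: Hana, Vic, Wes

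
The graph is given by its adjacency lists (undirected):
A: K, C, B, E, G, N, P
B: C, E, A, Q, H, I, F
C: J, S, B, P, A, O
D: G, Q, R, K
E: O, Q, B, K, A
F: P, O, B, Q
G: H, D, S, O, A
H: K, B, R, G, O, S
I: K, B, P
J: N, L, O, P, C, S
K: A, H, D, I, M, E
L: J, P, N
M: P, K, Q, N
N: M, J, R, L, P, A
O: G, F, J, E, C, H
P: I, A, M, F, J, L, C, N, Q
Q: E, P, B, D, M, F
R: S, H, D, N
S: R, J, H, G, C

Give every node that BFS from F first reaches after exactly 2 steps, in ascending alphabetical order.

A, C, D, E, G, H, I, J, L, M, N

Level 0: F
Level 1: B, O, P, Q
Level 2: A, C, D, E, G, H, I, J, L, M, N
Level 3: K, R, S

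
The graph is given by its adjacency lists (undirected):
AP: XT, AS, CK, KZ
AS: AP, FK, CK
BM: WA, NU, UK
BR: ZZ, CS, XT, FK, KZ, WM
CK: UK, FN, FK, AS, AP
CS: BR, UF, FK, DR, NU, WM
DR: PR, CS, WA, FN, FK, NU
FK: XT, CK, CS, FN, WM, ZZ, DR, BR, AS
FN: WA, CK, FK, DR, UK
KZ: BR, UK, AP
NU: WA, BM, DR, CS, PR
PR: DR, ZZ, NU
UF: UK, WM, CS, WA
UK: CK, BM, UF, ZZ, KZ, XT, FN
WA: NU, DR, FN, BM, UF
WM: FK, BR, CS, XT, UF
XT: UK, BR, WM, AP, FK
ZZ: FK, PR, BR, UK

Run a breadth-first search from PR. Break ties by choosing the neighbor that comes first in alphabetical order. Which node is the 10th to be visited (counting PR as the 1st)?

BR

Visit PR; enqueue DR, NU, ZZ → queue [DR, NU, ZZ]
Visit DR; enqueue CS, FK, FN, WA → queue [NU, ZZ, CS, FK, FN, WA]
Visit NU; enqueue BM → queue [ZZ, CS, FK, FN, WA, BM]
Visit ZZ; enqueue BR, UK → queue [CS, FK, FN, WA, BM, BR, UK]
Visit CS; enqueue UF, WM → queue [FK, FN, WA, BM, BR, UK, UF, WM]
Visit FK; enqueue AS, CK, XT → queue [FN, WA, BM, BR, UK, UF, WM, AS, CK, XT]
Visit FN → queue [WA, BM, BR, UK, UF, WM, AS, CK, XT]
Visit WA → queue [BM, BR, UK, UF, WM, AS, CK, XT]
Visit BM → queue [BR, UK, UF, WM, AS, CK, XT]
Visit BR; enqueue KZ → queue [UK, UF, WM, AS, CK, XT, KZ]
Visit UK → queue [UF, WM, AS, CK, XT, KZ]
Visit UF → queue [WM, AS, CK, XT, KZ]
Visit WM → queue [AS, CK, XT, KZ]
Visit AS; enqueue AP → queue [CK, XT, KZ, AP]
Visit CK → queue [XT, KZ, AP]
Visit XT → queue [KZ, AP]
Visit KZ → queue [AP]
Visit AP → queue []

Visit order: PR, DR, NU, ZZ, CS, FK, FN, WA, BM, BR, UK, UF, WM, AS, CK, XT, KZ, AP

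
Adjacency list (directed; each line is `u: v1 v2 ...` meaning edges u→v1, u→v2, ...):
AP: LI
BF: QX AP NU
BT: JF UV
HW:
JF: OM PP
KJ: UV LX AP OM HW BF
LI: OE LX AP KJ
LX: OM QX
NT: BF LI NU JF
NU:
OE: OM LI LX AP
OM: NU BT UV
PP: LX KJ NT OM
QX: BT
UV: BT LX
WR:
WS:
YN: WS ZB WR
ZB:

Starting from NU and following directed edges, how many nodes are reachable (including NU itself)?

BFS from NU visits: NU
Reachable nodes: 1 of 19 total.

1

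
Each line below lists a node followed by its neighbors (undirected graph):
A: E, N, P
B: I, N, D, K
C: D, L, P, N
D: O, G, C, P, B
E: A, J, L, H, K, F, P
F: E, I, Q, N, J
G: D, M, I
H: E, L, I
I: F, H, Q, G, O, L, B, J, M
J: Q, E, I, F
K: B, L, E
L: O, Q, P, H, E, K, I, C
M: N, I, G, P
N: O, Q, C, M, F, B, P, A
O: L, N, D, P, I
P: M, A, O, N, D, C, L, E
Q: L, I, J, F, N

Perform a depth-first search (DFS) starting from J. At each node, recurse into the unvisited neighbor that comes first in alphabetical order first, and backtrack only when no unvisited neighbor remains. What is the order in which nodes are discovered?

J E A N B D C L H I F Q G M P O K

Visit J
J → E
E → A
A → N
N → B
B → D
D → C
C → L
L → H
H → I
I → F
F → Q
I → G
G → M
M → P
P → O
L → K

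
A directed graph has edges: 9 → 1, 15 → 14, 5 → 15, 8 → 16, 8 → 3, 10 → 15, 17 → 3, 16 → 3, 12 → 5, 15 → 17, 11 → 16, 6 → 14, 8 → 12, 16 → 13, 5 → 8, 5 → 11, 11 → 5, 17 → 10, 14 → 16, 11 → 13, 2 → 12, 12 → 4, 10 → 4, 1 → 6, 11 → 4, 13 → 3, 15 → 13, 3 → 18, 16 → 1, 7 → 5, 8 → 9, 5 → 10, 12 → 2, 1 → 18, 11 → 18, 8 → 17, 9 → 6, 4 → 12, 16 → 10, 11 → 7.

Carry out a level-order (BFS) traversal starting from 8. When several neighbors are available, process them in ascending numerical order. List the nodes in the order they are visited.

Visit 8; enqueue 3, 9, 12, 16, 17 → queue [3, 9, 12, 16, 17]
Visit 3; enqueue 18 → queue [9, 12, 16, 17, 18]
Visit 9; enqueue 1, 6 → queue [12, 16, 17, 18, 1, 6]
Visit 12; enqueue 2, 4, 5 → queue [16, 17, 18, 1, 6, 2, 4, 5]
Visit 16; enqueue 10, 13 → queue [17, 18, 1, 6, 2, 4, 5, 10, 13]
Visit 17 → queue [18, 1, 6, 2, 4, 5, 10, 13]
Visit 18 → queue [1, 6, 2, 4, 5, 10, 13]
Visit 1 → queue [6, 2, 4, 5, 10, 13]
Visit 6; enqueue 14 → queue [2, 4, 5, 10, 13, 14]
Visit 2 → queue [4, 5, 10, 13, 14]
Visit 4 → queue [5, 10, 13, 14]
Visit 5; enqueue 11, 15 → queue [10, 13, 14, 11, 15]
Visit 10 → queue [13, 14, 11, 15]
Visit 13 → queue [14, 11, 15]
Visit 14 → queue [11, 15]
Visit 11; enqueue 7 → queue [15, 7]
Visit 15 → queue [7]
Visit 7 → queue []

8 → 3 → 9 → 12 → 16 → 17 → 18 → 1 → 6 → 2 → 4 → 5 → 10 → 13 → 14 → 11 → 15 → 7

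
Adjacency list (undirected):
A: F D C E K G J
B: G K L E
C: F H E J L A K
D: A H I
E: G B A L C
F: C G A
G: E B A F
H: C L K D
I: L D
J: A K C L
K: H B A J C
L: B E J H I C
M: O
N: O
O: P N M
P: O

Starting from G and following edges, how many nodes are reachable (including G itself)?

12

BFS from G visits: G, E, B, A, F, L, C, K, D, J, H, I
Reachable nodes: 12 of 16 total.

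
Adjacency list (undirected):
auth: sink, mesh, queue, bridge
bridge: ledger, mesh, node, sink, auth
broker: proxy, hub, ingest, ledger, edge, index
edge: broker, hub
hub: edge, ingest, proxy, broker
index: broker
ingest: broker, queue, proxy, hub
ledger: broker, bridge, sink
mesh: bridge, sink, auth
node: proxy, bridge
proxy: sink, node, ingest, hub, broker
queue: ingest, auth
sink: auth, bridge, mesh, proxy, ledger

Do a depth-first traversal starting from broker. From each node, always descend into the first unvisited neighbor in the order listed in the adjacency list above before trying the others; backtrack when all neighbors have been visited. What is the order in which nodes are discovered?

Visit broker
broker → proxy
proxy → sink
sink → auth
auth → mesh
mesh → bridge
bridge → ledger
bridge → node
auth → queue
queue → ingest
ingest → hub
hub → edge
broker → index

broker proxy sink auth mesh bridge ledger node queue ingest hub edge index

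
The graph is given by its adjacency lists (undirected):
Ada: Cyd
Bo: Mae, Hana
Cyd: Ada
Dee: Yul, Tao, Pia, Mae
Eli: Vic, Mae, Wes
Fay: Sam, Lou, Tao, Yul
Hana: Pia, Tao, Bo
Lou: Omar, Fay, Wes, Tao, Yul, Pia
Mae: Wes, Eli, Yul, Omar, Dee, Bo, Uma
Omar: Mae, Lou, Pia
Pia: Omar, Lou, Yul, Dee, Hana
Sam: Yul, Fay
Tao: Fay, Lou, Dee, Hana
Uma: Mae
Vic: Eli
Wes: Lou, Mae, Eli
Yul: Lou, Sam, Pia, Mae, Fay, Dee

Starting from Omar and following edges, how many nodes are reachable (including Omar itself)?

15

BFS from Omar visits: Omar, Mae, Lou, Pia, Wes, Eli, Yul, Dee, Bo, Uma, Fay, Tao, Hana, Vic, Sam
Reachable nodes: 15 of 17 total.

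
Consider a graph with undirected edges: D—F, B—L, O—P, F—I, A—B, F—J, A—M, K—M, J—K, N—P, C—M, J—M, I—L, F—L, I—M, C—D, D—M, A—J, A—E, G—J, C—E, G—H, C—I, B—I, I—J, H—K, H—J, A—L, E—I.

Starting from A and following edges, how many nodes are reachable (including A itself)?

BFS from A visits: A, M, L, J, E, B, K, I, D, C, F, H, G
Reachable nodes: 13 of 16 total.

13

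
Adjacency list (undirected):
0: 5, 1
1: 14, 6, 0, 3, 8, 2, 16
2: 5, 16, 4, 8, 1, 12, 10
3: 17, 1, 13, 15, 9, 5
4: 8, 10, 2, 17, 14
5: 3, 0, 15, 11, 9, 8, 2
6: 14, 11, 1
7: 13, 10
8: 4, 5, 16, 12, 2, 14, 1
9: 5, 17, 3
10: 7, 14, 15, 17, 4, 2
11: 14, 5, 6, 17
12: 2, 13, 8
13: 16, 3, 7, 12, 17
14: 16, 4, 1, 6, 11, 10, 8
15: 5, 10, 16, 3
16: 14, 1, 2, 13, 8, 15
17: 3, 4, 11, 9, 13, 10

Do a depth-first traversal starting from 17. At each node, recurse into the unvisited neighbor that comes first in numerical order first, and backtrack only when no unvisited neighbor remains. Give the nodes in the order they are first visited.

Visit 17
17 → 3
3 → 1
1 → 0
0 → 5
5 → 2
2 → 4
4 → 8
8 → 12
12 → 13
13 → 7
7 → 10
10 → 14
14 → 6
6 → 11
14 → 16
16 → 15
5 → 9

17 3 1 0 5 2 4 8 12 13 7 10 14 6 11 16 15 9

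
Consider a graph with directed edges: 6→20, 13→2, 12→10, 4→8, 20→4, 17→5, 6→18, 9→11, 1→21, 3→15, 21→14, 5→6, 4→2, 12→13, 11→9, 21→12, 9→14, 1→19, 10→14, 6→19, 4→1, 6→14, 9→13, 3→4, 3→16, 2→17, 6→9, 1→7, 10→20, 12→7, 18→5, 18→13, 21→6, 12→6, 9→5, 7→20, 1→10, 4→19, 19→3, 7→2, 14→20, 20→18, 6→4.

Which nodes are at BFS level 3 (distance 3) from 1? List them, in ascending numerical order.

Level 0: 1
Level 1: 7, 10, 19, 21
Level 2: 2, 3, 6, 12, 14, 20
Level 3: 4, 9, 13, 15, 16, 17, 18
Level 4: 5, 8, 11

4, 9, 13, 15, 16, 17, 18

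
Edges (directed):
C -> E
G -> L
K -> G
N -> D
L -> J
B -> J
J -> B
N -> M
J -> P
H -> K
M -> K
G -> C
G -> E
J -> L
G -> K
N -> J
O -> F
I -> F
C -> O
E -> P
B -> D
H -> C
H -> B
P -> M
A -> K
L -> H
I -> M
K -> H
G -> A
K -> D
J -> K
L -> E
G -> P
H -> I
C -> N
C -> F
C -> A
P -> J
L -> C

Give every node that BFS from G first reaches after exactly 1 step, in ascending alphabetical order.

A, C, E, K, L, P

Level 0: G
Level 1: A, C, E, K, L, P
Level 2: D, F, H, J, M, N, O
Level 3: B, I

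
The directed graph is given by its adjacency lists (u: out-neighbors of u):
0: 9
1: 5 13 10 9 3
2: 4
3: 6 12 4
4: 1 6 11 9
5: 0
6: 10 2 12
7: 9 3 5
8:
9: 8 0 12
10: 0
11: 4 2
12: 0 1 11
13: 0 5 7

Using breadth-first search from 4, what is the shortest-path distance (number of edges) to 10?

2

Level 0: 4
Level 1: 1, 6, 9, 11
Level 2: 0, 2, 3, 5, 8, 10, 12, 13
Level 3: 7
10 first appears at level 2.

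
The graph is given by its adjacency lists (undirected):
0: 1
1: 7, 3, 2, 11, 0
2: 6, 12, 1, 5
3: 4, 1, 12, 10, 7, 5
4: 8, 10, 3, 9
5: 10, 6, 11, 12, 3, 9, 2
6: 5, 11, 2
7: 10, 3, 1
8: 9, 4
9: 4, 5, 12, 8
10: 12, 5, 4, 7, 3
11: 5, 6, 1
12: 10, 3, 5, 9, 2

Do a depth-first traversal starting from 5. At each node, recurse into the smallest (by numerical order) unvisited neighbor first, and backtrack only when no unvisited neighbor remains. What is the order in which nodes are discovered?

5, 2, 1, 0, 3, 4, 8, 9, 12, 10, 7, 11, 6

Visit 5
5 → 2
2 → 1
1 → 0
1 → 3
3 → 4
4 → 8
8 → 9
9 → 12
12 → 10
10 → 7
1 → 11
11 → 6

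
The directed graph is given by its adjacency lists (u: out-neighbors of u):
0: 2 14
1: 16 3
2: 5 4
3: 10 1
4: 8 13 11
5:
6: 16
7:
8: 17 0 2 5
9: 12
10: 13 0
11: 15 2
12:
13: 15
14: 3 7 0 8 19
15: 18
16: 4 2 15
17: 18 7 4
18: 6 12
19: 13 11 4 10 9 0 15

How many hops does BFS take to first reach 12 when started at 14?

Level 0: 14
Level 1: 0, 3, 7, 8, 19
Level 2: 1, 2, 4, 5, 9, 10, 11, 13, 15, 17
Level 3: 12, 16, 18
Level 4: 6
12 first appears at level 3.

3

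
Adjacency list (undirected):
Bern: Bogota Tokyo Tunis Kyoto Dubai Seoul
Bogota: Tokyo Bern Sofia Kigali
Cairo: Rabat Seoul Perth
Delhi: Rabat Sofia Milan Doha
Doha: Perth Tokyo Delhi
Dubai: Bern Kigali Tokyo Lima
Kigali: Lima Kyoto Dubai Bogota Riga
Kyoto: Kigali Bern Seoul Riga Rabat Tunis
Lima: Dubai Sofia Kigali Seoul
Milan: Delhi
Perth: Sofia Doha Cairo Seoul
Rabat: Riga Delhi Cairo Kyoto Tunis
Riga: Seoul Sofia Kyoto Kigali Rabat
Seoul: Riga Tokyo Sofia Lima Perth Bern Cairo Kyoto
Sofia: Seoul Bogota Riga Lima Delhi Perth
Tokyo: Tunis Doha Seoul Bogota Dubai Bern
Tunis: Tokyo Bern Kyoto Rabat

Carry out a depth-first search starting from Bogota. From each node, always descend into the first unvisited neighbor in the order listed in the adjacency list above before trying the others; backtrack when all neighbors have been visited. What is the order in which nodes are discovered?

Bogota → Tokyo → Tunis → Bern → Kyoto → Kigali → Lima → Dubai → Sofia → Seoul → Riga → Rabat → Delhi → Milan → Doha → Perth → Cairo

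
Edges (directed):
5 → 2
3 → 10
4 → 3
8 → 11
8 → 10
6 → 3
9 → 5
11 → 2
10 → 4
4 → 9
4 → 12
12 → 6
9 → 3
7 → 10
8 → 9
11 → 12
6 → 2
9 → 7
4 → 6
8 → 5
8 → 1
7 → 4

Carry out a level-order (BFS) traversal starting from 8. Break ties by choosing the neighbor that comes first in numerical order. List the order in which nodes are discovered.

Visit 8; enqueue 1, 5, 9, 10, 11 → queue [1, 5, 9, 10, 11]
Visit 1 → queue [5, 9, 10, 11]
Visit 5; enqueue 2 → queue [9, 10, 11, 2]
Visit 9; enqueue 3, 7 → queue [10, 11, 2, 3, 7]
Visit 10; enqueue 4 → queue [11, 2, 3, 7, 4]
Visit 11; enqueue 12 → queue [2, 3, 7, 4, 12]
Visit 2 → queue [3, 7, 4, 12]
Visit 3 → queue [7, 4, 12]
Visit 7 → queue [4, 12]
Visit 4; enqueue 6 → queue [12, 6]
Visit 12 → queue [6]
Visit 6 → queue []

8, 1, 5, 9, 10, 11, 2, 3, 7, 4, 12, 6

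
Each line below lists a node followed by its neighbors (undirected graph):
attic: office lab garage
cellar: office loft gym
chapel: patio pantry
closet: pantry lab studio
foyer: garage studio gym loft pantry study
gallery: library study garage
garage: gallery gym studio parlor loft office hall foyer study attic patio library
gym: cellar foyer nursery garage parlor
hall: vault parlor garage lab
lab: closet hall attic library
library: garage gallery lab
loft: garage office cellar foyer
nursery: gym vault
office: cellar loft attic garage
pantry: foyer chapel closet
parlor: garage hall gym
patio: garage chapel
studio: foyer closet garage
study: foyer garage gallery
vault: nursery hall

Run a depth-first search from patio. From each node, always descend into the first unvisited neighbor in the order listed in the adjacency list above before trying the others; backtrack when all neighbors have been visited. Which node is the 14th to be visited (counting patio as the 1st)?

Visit patio
patio → garage
garage → gallery
gallery → library
library → lab
lab → closet
closet → pantry
pantry → foyer
foyer → studio
foyer → gym
gym → cellar
cellar → office
office → loft
office → attic
gym → nursery
nursery → vault
vault → hall
hall → parlor
foyer → study
pantry → chapel

Visit order: patio, garage, gallery, library, lab, closet, pantry, foyer, studio, gym, cellar, office, loft, attic, nursery, vault, hall, parlor, study, chapel

attic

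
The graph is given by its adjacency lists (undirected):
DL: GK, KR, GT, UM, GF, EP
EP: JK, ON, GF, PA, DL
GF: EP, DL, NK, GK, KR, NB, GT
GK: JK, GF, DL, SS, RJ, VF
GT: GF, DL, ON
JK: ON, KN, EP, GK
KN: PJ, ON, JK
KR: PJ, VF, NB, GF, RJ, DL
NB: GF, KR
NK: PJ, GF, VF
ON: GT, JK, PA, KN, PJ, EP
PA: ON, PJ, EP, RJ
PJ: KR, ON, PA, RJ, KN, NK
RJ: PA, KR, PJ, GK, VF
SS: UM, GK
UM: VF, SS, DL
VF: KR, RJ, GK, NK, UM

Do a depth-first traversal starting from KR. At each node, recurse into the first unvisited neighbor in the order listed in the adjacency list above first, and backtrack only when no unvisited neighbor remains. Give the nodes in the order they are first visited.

KR, PJ, ON, GT, GF, EP, JK, KN, GK, DL, UM, VF, RJ, PA, NK, SS, NB

Visit KR
KR → PJ
PJ → ON
ON → GT
GT → GF
GF → EP
EP → JK
JK → KN
JK → GK
GK → DL
DL → UM
UM → VF
VF → RJ
RJ → PA
VF → NK
UM → SS
GF → NB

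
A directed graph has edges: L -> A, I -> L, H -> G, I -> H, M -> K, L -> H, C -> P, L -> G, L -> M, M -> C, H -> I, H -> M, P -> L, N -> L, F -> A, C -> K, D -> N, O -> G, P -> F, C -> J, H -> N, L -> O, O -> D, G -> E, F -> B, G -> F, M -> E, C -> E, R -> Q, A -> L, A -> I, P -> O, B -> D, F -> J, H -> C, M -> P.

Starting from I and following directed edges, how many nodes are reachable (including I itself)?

BFS from I visits: I, L, H, O, M, G, A, N, C, D, P, K, E, F, J, B
Reachable nodes: 16 of 18 total.

16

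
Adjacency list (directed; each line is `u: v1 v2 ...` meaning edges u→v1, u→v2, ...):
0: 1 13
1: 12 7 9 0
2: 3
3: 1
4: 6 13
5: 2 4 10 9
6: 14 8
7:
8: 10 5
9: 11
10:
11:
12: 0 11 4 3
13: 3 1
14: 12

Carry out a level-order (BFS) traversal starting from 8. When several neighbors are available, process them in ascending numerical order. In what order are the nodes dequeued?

8 -> 5 -> 10 -> 2 -> 4 -> 9 -> 3 -> 6 -> 13 -> 11 -> 1 -> 14 -> 0 -> 7 -> 12

Visit 8; enqueue 5, 10 → queue [5, 10]
Visit 5; enqueue 2, 4, 9 → queue [10, 2, 4, 9]
Visit 10 → queue [2, 4, 9]
Visit 2; enqueue 3 → queue [4, 9, 3]
Visit 4; enqueue 6, 13 → queue [9, 3, 6, 13]
Visit 9; enqueue 11 → queue [3, 6, 13, 11]
Visit 3; enqueue 1 → queue [6, 13, 11, 1]
Visit 6; enqueue 14 → queue [13, 11, 1, 14]
Visit 13 → queue [11, 1, 14]
Visit 11 → queue [1, 14]
Visit 1; enqueue 0, 7, 12 → queue [14, 0, 7, 12]
Visit 14 → queue [0, 7, 12]
Visit 0 → queue [7, 12]
Visit 7 → queue [12]
Visit 12 → queue []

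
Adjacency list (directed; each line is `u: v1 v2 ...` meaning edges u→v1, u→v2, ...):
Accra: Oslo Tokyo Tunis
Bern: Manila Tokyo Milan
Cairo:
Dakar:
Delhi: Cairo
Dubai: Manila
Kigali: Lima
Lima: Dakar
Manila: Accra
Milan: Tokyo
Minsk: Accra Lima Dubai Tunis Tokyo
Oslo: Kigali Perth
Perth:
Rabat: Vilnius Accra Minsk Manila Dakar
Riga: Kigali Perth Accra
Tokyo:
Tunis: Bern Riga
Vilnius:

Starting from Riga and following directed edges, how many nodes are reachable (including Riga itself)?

BFS from Riga visits: Riga, Kigali, Perth, Accra, Lima, Oslo, Tokyo, Tunis, Dakar, Bern, Manila, Milan
Reachable nodes: 12 of 18 total.

12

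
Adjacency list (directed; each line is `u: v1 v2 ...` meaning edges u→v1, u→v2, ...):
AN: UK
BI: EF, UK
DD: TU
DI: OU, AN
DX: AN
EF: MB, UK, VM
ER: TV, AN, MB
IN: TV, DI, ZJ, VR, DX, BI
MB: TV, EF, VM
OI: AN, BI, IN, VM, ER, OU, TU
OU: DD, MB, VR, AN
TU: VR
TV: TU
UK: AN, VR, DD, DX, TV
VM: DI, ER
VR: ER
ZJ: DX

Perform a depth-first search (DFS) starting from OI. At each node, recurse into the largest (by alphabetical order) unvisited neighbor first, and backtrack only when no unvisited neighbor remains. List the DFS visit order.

OI, VM, ER, TV, TU, VR, MB, EF, UK, DX, AN, DD, DI, OU, IN, ZJ, BI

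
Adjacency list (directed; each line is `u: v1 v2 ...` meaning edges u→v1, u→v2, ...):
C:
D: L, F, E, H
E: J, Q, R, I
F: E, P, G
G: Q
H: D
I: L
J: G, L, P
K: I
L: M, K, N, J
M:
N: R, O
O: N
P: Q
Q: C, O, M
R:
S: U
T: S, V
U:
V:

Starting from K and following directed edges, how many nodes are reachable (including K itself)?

BFS from K visits: K, I, L, M, N, J, R, O, G, P, Q, C
Reachable nodes: 12 of 20 total.

12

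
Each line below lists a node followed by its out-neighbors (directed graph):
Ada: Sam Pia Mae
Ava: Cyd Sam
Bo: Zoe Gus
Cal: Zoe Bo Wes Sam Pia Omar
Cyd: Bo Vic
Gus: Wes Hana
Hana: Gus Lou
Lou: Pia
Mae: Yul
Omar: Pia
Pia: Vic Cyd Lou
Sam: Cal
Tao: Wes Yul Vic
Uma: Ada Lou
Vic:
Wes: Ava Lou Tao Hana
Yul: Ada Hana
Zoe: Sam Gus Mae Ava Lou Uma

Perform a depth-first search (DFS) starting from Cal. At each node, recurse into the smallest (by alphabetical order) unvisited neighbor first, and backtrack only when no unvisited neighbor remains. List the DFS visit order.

Cal -> Bo -> Gus -> Hana -> Lou -> Pia -> Cyd -> Vic -> Wes -> Ava -> Sam -> Tao -> Yul -> Ada -> Mae -> Zoe -> Uma -> Omar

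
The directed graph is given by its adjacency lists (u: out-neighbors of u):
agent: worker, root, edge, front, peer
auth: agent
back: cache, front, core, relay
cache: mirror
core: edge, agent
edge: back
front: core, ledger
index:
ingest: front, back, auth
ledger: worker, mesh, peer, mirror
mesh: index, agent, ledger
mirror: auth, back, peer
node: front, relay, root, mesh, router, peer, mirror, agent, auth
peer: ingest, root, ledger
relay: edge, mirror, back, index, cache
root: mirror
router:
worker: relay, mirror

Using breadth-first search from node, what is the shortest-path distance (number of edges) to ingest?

Level 0: node
Level 1: agent, auth, front, mesh, mirror, peer, relay, root, router
Level 2: back, cache, core, edge, index, ingest, ledger, worker
ingest first appears at level 2.

2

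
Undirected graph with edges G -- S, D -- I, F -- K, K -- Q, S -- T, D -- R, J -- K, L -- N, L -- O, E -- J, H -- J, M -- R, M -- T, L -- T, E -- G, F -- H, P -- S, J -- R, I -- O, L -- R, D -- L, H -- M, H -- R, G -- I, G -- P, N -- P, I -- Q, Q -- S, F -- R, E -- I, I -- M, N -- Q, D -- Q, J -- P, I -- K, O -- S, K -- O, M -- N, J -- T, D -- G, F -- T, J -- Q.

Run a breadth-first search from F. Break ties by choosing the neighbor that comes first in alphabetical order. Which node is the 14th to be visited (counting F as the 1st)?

Visit F; enqueue H, K, R, T → queue [H, K, R, T]
Visit H; enqueue J, M → queue [K, R, T, J, M]
Visit K; enqueue I, O, Q → queue [R, T, J, M, I, O, Q]
Visit R; enqueue D, L → queue [T, J, M, I, O, Q, D, L]
Visit T; enqueue S → queue [J, M, I, O, Q, D, L, S]
Visit J; enqueue E, P → queue [M, I, O, Q, D, L, S, E, P]
Visit M; enqueue N → queue [I, O, Q, D, L, S, E, P, N]
Visit I; enqueue G → queue [O, Q, D, L, S, E, P, N, G]
Visit O → queue [Q, D, L, S, E, P, N, G]
Visit Q → queue [D, L, S, E, P, N, G]
Visit D → queue [L, S, E, P, N, G]
Visit L → queue [S, E, P, N, G]
Visit S → queue [E, P, N, G]
Visit E → queue [P, N, G]
Visit P → queue [N, G]
Visit N → queue [G]
Visit G → queue []

Visit order: F, H, K, R, T, J, M, I, O, Q, D, L, S, E, P, N, G

E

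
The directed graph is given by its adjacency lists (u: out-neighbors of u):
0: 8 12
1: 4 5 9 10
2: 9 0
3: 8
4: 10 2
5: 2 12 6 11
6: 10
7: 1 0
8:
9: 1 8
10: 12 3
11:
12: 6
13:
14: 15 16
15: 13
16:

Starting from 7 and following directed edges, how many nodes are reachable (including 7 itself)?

BFS from 7 visits: 7, 1, 0, 4, 5, 9, 10, 8, 12, 2, 6, 11, 3
Reachable nodes: 13 of 17 total.

13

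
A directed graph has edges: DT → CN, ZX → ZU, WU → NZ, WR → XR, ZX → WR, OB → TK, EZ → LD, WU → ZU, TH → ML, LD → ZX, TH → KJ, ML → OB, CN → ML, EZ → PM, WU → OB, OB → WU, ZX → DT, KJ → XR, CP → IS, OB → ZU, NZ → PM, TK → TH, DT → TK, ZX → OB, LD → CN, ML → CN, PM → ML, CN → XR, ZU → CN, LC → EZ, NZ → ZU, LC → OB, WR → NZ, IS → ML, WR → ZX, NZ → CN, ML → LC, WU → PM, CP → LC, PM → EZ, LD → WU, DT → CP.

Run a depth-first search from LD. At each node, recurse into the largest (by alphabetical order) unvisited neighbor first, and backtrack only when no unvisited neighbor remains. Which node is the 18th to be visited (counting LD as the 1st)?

CP

Visit LD
LD → ZX
ZX → ZU
ZU → CN
CN → XR
CN → ML
ML → OB
OB → WU
WU → PM
PM → EZ
WU → NZ
OB → TK
TK → TH
TH → KJ
ML → LC
ZX → WR
ZX → DT
DT → CP
CP → IS

Visit order: LD, ZX, ZU, CN, XR, ML, OB, WU, PM, EZ, NZ, TK, TH, KJ, LC, WR, DT, CP, IS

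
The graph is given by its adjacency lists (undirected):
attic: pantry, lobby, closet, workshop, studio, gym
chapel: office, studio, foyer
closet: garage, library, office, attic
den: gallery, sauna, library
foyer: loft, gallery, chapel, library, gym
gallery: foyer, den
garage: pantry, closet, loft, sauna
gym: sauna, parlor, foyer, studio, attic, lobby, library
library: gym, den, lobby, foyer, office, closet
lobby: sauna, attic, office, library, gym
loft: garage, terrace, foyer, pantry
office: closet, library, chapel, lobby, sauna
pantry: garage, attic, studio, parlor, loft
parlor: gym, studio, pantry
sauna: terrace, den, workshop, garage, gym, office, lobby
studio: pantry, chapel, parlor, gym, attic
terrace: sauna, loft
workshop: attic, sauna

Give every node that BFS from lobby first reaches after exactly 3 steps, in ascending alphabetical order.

Level 0: lobby
Level 1: attic, gym, library, office, sauna
Level 2: chapel, closet, den, foyer, garage, pantry, parlor, studio, terrace, workshop
Level 3: gallery, loft

gallery, loft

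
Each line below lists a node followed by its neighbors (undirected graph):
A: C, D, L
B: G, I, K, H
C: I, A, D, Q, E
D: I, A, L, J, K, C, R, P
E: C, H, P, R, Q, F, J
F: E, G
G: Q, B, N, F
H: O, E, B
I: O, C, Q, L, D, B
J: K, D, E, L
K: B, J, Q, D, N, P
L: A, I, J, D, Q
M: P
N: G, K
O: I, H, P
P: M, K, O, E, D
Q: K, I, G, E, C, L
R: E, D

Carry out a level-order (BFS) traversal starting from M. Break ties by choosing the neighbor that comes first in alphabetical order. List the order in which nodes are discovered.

M, P, D, E, K, O, A, C, I, J, L, R, F, H, Q, B, N, G

Visit M; enqueue P → queue [P]
Visit P; enqueue D, E, K, O → queue [D, E, K, O]
Visit D; enqueue A, C, I, J, L, R → queue [E, K, O, A, C, I, J, L, R]
Visit E; enqueue F, H, Q → queue [K, O, A, C, I, J, L, R, F, H, Q]
Visit K; enqueue B, N → queue [O, A, C, I, J, L, R, F, H, Q, B, N]
Visit O → queue [A, C, I, J, L, R, F, H, Q, B, N]
Visit A → queue [C, I, J, L, R, F, H, Q, B, N]
Visit C → queue [I, J, L, R, F, H, Q, B, N]
Visit I → queue [J, L, R, F, H, Q, B, N]
Visit J → queue [L, R, F, H, Q, B, N]
Visit L → queue [R, F, H, Q, B, N]
Visit R → queue [F, H, Q, B, N]
Visit F; enqueue G → queue [H, Q, B, N, G]
Visit H → queue [Q, B, N, G]
Visit Q → queue [B, N, G]
Visit B → queue [N, G]
Visit N → queue [G]
Visit G → queue []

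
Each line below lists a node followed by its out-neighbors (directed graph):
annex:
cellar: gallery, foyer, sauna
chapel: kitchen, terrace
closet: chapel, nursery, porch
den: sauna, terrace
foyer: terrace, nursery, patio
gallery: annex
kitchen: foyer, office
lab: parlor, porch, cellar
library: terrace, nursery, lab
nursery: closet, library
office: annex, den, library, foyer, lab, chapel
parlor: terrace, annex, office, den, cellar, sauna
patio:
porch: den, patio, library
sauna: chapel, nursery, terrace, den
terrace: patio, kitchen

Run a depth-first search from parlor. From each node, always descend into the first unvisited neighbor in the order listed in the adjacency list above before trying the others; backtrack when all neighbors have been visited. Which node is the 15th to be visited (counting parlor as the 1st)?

Visit parlor
parlor → terrace
terrace → patio
terrace → kitchen
kitchen → foyer
foyer → nursery
nursery → closet
closet → chapel
closet → porch
porch → den
den → sauna
porch → library
library → lab
lab → cellar
cellar → gallery
gallery → annex
kitchen → office

Visit order: parlor, terrace, patio, kitchen, foyer, nursery, closet, chapel, porch, den, sauna, library, lab, cellar, gallery, annex, office

gallery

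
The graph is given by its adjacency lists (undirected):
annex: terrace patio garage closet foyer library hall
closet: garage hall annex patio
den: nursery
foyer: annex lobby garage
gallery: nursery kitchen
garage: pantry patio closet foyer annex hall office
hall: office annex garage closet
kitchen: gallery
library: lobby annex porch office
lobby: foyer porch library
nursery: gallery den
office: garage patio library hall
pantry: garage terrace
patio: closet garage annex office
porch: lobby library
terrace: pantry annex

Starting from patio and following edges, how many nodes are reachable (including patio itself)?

12

BFS from patio visits: patio, closet, garage, annex, office, hall, pantry, foyer, terrace, library, lobby, porch
Reachable nodes: 12 of 16 total.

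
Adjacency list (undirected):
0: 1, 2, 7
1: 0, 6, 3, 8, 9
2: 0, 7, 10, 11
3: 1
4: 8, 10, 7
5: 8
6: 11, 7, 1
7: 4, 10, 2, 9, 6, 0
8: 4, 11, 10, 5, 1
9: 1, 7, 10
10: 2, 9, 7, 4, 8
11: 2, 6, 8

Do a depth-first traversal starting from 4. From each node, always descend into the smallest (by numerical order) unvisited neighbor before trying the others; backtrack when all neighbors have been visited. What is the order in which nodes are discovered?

4 7 0 1 3 6 11 2 10 8 5 9

Visit 4
4 → 7
7 → 0
0 → 1
1 → 3
1 → 6
6 → 11
11 → 2
2 → 10
10 → 8
8 → 5
10 → 9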